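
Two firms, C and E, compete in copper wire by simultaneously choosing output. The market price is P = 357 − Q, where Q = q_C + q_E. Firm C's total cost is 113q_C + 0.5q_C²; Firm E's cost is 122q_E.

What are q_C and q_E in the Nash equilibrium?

Firm C's profit: π = q_C(357 − (q_C + q_E)) − 113q_C − 0.5q_C².
∂π/∂q_C = 244 − 3q_C − q_E = 0, so q_C = 244/3 − (1/3)q_E.
For E: ∂π/∂q_E = 235 − 2q_E − q_C = 0 ⇒ q_E = 117.5 − 0.5q_C.
Substituting the second reaction function into the first: q_C = 244/3 − (1/3)(117.5 − 0.5q_C), which gives (5/6)q_C = 253/6 ⇒ q_C = 50.6.
Then q_E = 117.5 − 0.5·50.6 = 92.2.

50.6, 92.2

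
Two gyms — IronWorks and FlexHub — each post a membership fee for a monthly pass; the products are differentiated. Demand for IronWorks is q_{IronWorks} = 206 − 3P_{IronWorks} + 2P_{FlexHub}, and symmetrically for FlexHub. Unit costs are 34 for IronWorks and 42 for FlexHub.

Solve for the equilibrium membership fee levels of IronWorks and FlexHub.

IronWorks's profit: π = (P_{IronWorks} − 34)(206 − 3P_{IronWorks} + 2P_{FlexHub}).
∂π/∂P_{IronWorks} = 308 − 6P_{IronWorks} + 2P_{FlexHub} = 0 ⇒ P_{IronWorks} = 154/3 + (1/3)P_{FlexHub}.
Similarly P_{FlexHub} = 166/3 + (1/3)P_{IronWorks}.
Substituting the second reaction function into the first: P_{IronWorks} = 154/3 + (1/3)(166/3 + (1/3)P_{IronWorks}), which gives (8/9)P_{IronWorks} = 628/9 ⇒ P_{IronWorks} = 78.5.
Then P_{FlexHub} = 166/3 + (1/3)·78.5 = 81.5.

78.5, 81.5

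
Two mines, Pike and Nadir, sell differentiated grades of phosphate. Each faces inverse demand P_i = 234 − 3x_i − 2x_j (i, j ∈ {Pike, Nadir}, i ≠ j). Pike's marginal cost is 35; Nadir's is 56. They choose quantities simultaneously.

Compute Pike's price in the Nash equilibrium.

113.5625

Mine Pike's profit: π = x_{Pike}(234 − 3x_{Pike} − 2x_{Nadir}) − 35x_{Pike}.
∂π/∂x_{Pike} = 199 − 6x_{Pike} − 2x_{Nadir} = 0 ⇒ x_{Pike} = 199/6 − (1/3)x_{Nadir}.
Similarly x_{Nadir} = 89/3 − (1/3)x_{Pike}.
Substituting the second reaction function into the first: x_{Pike} = 199/6 − (1/3)(89/3 − (1/3)x_{Pike}), which gives (8/9)x_{Pike} = 419/18 ⇒ x_{Pike} = 26.1875.
Then x_{Nadir} = 89/3 − (1/3)·26.1875 = 20.9375.
P_{Pike} = 234 − 3·26.1875 − 2·20.9375 = 113.5625.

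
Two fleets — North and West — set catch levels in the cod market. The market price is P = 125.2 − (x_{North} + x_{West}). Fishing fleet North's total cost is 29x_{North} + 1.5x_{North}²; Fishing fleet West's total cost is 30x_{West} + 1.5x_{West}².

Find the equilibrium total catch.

Fishing fleet North's profit: π = x_{North}(125.2 − (x_{North} + x_{West})) − 29x_{North} − 1.5x_{North}².
∂π/∂x_{North} = 96.2 − 5x_{North} − x_{West} = 0, so x_{North} = 19.24 − 0.2x_{West}.
By the same steps for West: x_{West} = 19.04 − 0.2x_{North}.
Substituting the second reaction function into the first: x_{North} = 19.24 − 0.2(19.04 − 0.2x_{North}), which gives 0.96x_{North} = 15.432 ⇒ x_{North} = 16.075.
Then x_{West} = 19.04 − 0.2·16.075 = 15.825.
Total catch: 16.075 + 15.825 = 31.9.

31.9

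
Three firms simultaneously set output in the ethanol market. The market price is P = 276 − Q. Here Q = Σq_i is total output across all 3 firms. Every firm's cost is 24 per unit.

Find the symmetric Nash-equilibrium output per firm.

A representative firm's profit is π_i = q_i(276 − Q) − 24q_i, with Q = q_i + Σ_{j≠i} q_j.
First-order condition: 252 − 2q_i − Σ_{j≠i} q_j = 0.
With identical firms, set every q_j = q: then 252 − 2q − 2q = 0, i.e. q = 252/4 = 63.

63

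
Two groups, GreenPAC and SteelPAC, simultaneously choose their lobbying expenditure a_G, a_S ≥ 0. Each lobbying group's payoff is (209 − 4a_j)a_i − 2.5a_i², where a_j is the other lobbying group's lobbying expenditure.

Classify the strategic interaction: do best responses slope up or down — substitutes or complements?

strategic substitutes

GreenPAC's payoff is (209 − 4a_S)a_G − 2.5a_G².
∂π/∂a_G = 209 − 4a_S − 5a_G = 0, so a_G = 41.8 − 0.8a_S.
The best-response slope da_G/da_S = −0.8 < 0: the reaction function is downward-sloping, so the choices are strategic substitutes.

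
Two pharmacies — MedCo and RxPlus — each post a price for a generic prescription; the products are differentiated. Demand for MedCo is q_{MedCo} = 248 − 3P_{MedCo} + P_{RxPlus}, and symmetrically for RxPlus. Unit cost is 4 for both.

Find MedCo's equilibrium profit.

6912

MedCo's profit: π = (P_{MedCo} − 4)(248 − 3P_{MedCo} + P_{RxPlus}).
∂π/∂P_{MedCo} = 260 − 6P_{MedCo} + P_{RxPlus} = 0 ⇒ P_{MedCo} = 130/3 + (1/6)P_{RxPlus}.
The game is symmetric, so in equilibrium P_{RxPlus} = P_{MedCo}: the reaction function gives (5/6)P_{MedCo} = 130/3, hence P_{MedCo} = 52.
q_{MedCo} = 248 − 3·52 + 52 = 144.
Profit = (52 − 4)·144 = 6912.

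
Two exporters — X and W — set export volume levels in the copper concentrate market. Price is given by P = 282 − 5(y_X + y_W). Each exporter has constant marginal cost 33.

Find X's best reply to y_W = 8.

20.9

Exporter X's profit: π = y_X(282 − 5(y_X + y_W)) − 33y_X.
∂π/∂y_X = 249 − 10y_X − 5y_W = 0, so y_X = 24.9 − 0.5y_W.
At y_W = 8: y_X = 24.9 − 0.5·8 = 20.9.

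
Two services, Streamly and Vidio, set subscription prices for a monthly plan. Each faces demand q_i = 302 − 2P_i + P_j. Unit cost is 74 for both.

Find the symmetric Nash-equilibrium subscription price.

150

Streamly's profit: π = (P_{Streamly} − 74)(302 − 2P_{Streamly} + P_{Vidio}).
∂π/∂P_{Streamly} = 450 − 4P_{Streamly} + P_{Vidio} = 0 ⇒ P_{Streamly} = 112.5 + 0.25P_{Vidio}.
Setting P_{Streamly} = P_{Vidio} in the reaction function: P_{Streamly} = 112.5 + 0.25P_{Streamly}, so P_{Streamly} = 112.5 / 0.75 = 150.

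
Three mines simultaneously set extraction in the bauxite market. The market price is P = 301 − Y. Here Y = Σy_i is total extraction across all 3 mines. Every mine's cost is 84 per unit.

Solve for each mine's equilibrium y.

A representative mine's profit is π_i = y_i(301 − Y) − 84y_i, with Y = y_i + Σ_{j≠i} y_j.
First-order condition: 217 − 2y_i − Σ_{j≠i} y_j = 0.
In a symmetric equilibrium every mine chooses the same y, so Σ_{j≠i} y_j = 2y. The condition becomes 217 − 4y = 0, giving y = 217/4 = 54.25.

54.25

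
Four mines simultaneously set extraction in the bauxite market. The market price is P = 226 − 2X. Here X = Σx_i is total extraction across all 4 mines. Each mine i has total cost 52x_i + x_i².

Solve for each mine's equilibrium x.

A representative mine's profit is π_i = x_i(226 − 2X) − 52x_i − x_i², with X = x_i + Σ_{j≠i} x_j.
First-order condition: 174 − 6x_i − 2Σ_{j≠i} x_j = 0.
With identical mines, set every x_j = x: then 174 − 6x − 6x = 0, i.e. x = 174/12 = 14.5.

14.5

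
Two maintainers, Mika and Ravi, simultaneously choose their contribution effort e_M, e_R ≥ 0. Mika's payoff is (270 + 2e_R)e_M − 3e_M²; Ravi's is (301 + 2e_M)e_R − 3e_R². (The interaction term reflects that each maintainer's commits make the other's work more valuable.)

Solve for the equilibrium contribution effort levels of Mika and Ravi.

69.4375, 73.3125

Expanding Mika's payoff: 270e_M + 2e_Re_M − 3e_M².
∂π/∂e_M = 270 + 2e_R − 6e_M = 0, so e_M = 45 + (1/3)e_R.
Likewise for Ravi: e_R = 301/6 + (1/3)e_M.
Solving the two reaction functions simultaneously: (1 − (1/3)(1/3))e_M = 45 + (1/3)·(301/6), so (8/9)e_M = 1111/18 and e_M = 69.4375.
Then e_R = 301/6 + (1/3)·69.4375 = 73.3125.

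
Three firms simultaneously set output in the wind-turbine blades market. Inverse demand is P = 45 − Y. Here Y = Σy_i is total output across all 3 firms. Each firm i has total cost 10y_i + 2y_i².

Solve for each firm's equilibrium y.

A representative firm's profit is π_i = y_i(45 − Y) − 10y_i − 2y_i², with Y = y_i + Σ_{j≠i} y_j.
First-order condition: 35 − 6y_i − Σ_{j≠i} y_j = 0.
Imposing symmetry (y_j = y for all j) turns Σ_{j≠i} y_j into 2y, so 35 = 8y and y = 4.375.

4.375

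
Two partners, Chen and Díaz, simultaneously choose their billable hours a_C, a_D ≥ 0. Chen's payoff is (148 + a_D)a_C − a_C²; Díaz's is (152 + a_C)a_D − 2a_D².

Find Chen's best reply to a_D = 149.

Expanding Chen's payoff: 148a_C + a_Da_C − a_C².
∂π/∂a_C = 148 + a_D − 2a_C = 0, so a_C = 74 + 0.5a_D.
At a_D = 149: a_C = 74 + 0.5·149 = 148.5.

148.5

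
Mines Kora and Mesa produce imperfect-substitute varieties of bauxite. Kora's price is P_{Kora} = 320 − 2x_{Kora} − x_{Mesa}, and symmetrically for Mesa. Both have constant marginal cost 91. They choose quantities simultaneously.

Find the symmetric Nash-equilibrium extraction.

45.8

Mine Kora's profit: π = x_{Kora}(320 − 2x_{Kora} − x_{Mesa}) − 91x_{Kora}.
∂π/∂x_{Kora} = 229 − 4x_{Kora} − x_{Mesa} = 0 ⇒ x_{Kora} = 57.25 − 0.25x_{Mesa}.
Setting x_{Kora} = x_{Mesa} in the reaction function: x_{Kora} = 57.25 − 0.25x_{Kora}, so x_{Kora} = 57.25 / 1.25 = 45.8.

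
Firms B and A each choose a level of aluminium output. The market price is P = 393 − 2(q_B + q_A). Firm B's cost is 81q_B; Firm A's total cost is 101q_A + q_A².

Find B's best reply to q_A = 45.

Firm B's profit: π = q_B(393 − 2(q_B + q_A)) − 81q_B.
∂π/∂q_B = 312 − 4q_B − 2q_A = 0, so q_B = 78 − 0.5q_A.
At q_A = 45: q_B = 78 − 0.5·45 = 55.5.

55.5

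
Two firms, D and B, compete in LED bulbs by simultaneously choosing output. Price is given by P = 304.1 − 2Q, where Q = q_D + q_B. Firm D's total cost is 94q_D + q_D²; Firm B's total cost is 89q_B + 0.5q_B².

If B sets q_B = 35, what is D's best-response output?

23.35

Firm D's profit: π = q_D(304.1 − 2(q_D + q_B)) − 94q_D − q_D².
∂π/∂q_D = 210.1 − 6q_D − 2q_B = 0, so q_D = 2101/60 − (1/3)q_B.
At q_B = 35: q_D = 2101/60 − (1/3)·35 = 23.35.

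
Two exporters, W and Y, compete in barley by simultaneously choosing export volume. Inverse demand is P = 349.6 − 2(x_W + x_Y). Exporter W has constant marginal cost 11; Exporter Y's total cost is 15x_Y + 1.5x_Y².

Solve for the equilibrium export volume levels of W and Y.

70.875, 27.55

Exporter W's profit: π = x_W(349.6 − 2(x_W + x_Y)) − 11x_W.
∂π/∂x_W = 338.6 − 4x_W − 2x_Y = 0, so x_W = 84.65 − 0.5x_Y.
For Y: ∂π/∂x_Y = 334.6 − 7x_Y − 2x_W = 0 ⇒ x_Y = 47.8 − (2/7)x_W.
Solving the two reaction functions simultaneously: (1 − (−0.5)(−2/7))x_W = 84.65 − 0.5·47.8, so (6/7)x_W = 60.75 and x_W = 70.875.
Then x_Y = 47.8 − (2/7)·70.875 = 27.55.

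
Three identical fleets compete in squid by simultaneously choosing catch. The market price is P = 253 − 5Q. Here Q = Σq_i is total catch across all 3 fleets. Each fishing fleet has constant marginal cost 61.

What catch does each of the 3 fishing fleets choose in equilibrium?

9.6

A representative fishing fleet's profit is π_i = q_i(253 − 5Q) − 61q_i, with Q = q_i + Σ_{j≠i} q_j.
First-order condition: 192 − 10q_i − 5Σ_{j≠i} q_j = 0.
In a symmetric equilibrium every fishing fleet chooses the same q, so Σ_{j≠i} q_j = 2q. The condition becomes 192 − 20q = 0, giving q = 192/20 = 9.6.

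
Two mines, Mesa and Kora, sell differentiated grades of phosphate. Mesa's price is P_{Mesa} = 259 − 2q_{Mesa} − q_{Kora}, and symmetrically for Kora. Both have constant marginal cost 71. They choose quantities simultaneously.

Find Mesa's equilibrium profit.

2827.52

Mine Mesa's profit: π = q_{Mesa}(259 − 2q_{Mesa} − q_{Kora}) − 71q_{Mesa}.
∂π/∂q_{Mesa} = 188 − 4q_{Mesa} − q_{Kora} = 0 ⇒ q_{Mesa} = 47 − 0.25q_{Kora}.
The game is symmetric, so in equilibrium q_{Kora} = q_{Mesa}: the reaction function gives 1.25q_{Mesa} = 47, hence q_{Mesa} = 37.6.
P_{Mesa} = 259 − 2·37.6 − 37.6 = 146.2.
Profit = (146.2 − 71)·37.6 = 2827.52.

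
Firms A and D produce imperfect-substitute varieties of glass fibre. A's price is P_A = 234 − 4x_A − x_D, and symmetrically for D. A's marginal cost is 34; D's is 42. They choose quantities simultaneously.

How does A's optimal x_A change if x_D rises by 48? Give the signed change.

Firm A's profit: π = x_A(234 − 4x_A − x_D) − 34x_A.
∂π/∂x_A = 200 − 8x_A − x_D = 0 ⇒ x_A = 25 − 0.125x_D.
The reaction-function slope is −0.125, so a 48-unit rise in x_D moves x_A by −0.125 × 48 = −6. A's best response falls — the actions are strategic substitutes.

-6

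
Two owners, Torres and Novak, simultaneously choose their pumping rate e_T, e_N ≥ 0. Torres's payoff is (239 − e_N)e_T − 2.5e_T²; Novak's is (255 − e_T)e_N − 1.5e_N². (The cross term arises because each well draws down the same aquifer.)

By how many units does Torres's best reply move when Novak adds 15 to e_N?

-3

Expanding Torres's payoff: 239e_T − e_Ne_T − 2.5e_T².
∂π/∂e_T = 239 − e_N − 5e_T = 0, so e_T = 47.8 − 0.2e_N.
The reaction-function slope is −0.2, so a 15-unit rise in e_N moves e_T by −0.2 × 15 = −3. Torres's best response falls — the actions are strategic substitutes.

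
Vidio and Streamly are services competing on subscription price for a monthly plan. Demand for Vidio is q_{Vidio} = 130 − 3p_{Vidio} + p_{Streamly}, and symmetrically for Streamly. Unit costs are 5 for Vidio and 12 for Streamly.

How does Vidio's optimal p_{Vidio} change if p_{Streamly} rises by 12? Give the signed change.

2

Vidio's profit: π = (p_{Vidio} − 5)(130 − 3p_{Vidio} + p_{Streamly}).
∂π/∂p_{Vidio} = 145 − 6p_{Vidio} + p_{Streamly} = 0 ⇒ p_{Vidio} = 145/6 + (1/6)p_{Streamly}.
The reaction-function slope is 1/6, so a 12-unit rise in p_{Streamly} moves p_{Vidio} by 1/6 × 12 = 2. Vidio's best response rises — the actions are strategic complements.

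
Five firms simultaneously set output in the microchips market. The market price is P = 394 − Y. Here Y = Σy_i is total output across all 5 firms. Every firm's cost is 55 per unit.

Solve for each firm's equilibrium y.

A representative firm's profit is π_i = y_i(394 − Y) − 55y_i, with Y = y_i + Σ_{j≠i} y_j.
First-order condition: 339 − 2y_i − Σ_{j≠i} y_j = 0.
Imposing symmetry (y_j = y for all j) turns Σ_{j≠i} y_j into 4y, so 339 = 6y and y = 56.5.

56.5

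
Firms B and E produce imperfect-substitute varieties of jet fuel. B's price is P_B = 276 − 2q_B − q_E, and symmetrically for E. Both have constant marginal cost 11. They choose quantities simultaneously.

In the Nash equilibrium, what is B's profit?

Firm B's profit: π = q_B(276 − 2q_B − q_E) − 11q_B.
∂π/∂q_B = 265 − 4q_B − q_E = 0 ⇒ q_B = 66.25 − 0.25q_E.
Setting q_B = q_E in the reaction function: q_B = 66.25 − 0.25q_B, so q_B = 66.25 / 1.25 = 53.
P_B = 276 − 2·53 − 53 = 117.
Profit = (117 − 11)·53 = 5618.

5618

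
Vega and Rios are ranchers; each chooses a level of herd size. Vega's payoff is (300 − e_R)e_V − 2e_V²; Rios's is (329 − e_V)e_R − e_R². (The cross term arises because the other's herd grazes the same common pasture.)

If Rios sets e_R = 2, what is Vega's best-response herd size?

74.5

Expanding Vega's payoff: 300e_V − e_Re_V − 2e_V².
∂π/∂e_V = 300 − e_R − 4e_V = 0, so e_V = 75 − 0.25e_R.
At e_R = 2: e_V = 75 − 0.25·2 = 74.5.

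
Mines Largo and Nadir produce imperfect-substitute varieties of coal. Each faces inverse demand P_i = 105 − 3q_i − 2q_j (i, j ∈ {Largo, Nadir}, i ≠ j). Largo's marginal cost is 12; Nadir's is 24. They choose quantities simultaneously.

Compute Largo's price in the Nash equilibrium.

49.125

Mine Largo's profit: π = q_{Largo}(105 − 3q_{Largo} − 2q_{Nadir}) − 12q_{Largo}.
∂π/∂q_{Largo} = 93 − 6q_{Largo} − 2q_{Nadir} = 0 ⇒ q_{Largo} = 15.5 − (1/3)q_{Nadir}.
Similarly q_{Nadir} = 13.5 − (1/3)q_{Largo}.
Substituting the second reaction function into the first: q_{Largo} = 15.5 − (1/3)(13.5 − (1/3)q_{Largo}), which gives (8/9)q_{Largo} = 11 ⇒ q_{Largo} = 12.375.
Then q_{Nadir} = 13.5 − (1/3)·12.375 = 9.375.
P_{Largo} = 105 − 3·12.375 − 2·9.375 = 49.125.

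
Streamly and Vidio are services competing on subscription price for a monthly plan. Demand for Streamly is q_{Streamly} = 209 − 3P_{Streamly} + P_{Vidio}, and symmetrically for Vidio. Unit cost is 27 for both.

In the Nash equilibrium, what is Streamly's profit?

Streamly's profit: π = (P_{Streamly} − 27)(209 − 3P_{Streamly} + P_{Vidio}).
∂π/∂P_{Streamly} = 290 − 6P_{Streamly} + P_{Vidio} = 0 ⇒ P_{Streamly} = 145/3 + (1/6)P_{Vidio}.
By symmetry P_{Vidio} = P_{Streamly}; substituting into the reaction function, (5/6)P_{Streamly} = 145/3 and P_{Streamly} = 58.
q_{Streamly} = 209 − 3·58 + 58 = 93.
Profit = (58 − 27)·93 = 2883.

2883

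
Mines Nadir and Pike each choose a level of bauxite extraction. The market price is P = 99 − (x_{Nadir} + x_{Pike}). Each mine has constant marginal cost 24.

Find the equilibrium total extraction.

50

Mine Nadir's profit: π = x_{Nadir}(99 − (x_{Nadir} + x_{Pike})) − 24x_{Nadir}.
∂π/∂x_{Nadir} = 75 − 2x_{Nadir} − x_{Pike} = 0, so x_{Nadir} = 37.5 − 0.5x_{Pike}.
Setting x_{Nadir} = x_{Pike} in the reaction function: x_{Nadir} = 37.5 − 0.5x_{Nadir}, so x_{Nadir} = 37.5 / 1.5 = 25.
Total extraction: 25 + 25 = 50.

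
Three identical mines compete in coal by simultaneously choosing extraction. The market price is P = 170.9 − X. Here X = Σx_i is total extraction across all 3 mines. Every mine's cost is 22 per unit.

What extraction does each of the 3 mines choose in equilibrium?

37.225

A representative mine's profit is π_i = x_i(170.9 − X) − 22x_i, with X = x_i + Σ_{j≠i} x_j.
First-order condition: 148.9 − 2x_i − Σ_{j≠i} x_j = 0.
Imposing symmetry (x_j = x for all j) turns Σ_{j≠i} x_j into 2x, so 148.9 = 4x and x = 37.225.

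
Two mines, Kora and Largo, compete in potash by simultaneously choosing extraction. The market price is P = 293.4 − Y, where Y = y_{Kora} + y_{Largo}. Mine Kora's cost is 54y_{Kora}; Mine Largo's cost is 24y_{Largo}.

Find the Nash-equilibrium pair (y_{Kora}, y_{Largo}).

Mine Kora's profit: π = y_{Kora}(293.4 − (y_{Kora} + y_{Largo})) − 54y_{Kora}.
∂π/∂y_{Kora} = 239.4 − 2y_{Kora} − y_{Largo} = 0, so y_{Kora} = 119.7 − 0.5y_{Largo}.
By the same steps for Largo: y_{Largo} = 134.7 − 0.5y_{Kora}.
Solving the two reaction functions simultaneously: (1 − (−0.5)(−0.5))y_{Kora} = 119.7 − 0.5·134.7, so 0.75y_{Kora} = 52.35 and y_{Kora} = 69.8.
Then y_{Largo} = 134.7 − 0.5·69.8 = 99.8.

69.8, 99.8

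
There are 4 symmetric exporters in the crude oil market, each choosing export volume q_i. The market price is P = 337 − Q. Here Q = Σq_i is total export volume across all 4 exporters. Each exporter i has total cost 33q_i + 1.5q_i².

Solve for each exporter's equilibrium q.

A representative exporter's profit is π_i = q_i(337 − Q) − 33q_i − 1.5q_i², with Q = q_i + Σ_{j≠i} q_j.
First-order condition: 304 − 5q_i − Σ_{j≠i} q_j = 0.
With identical exporters, set every q_j = q: then 304 − 5q − 3q = 0, i.e. q = 304/8 = 38.

38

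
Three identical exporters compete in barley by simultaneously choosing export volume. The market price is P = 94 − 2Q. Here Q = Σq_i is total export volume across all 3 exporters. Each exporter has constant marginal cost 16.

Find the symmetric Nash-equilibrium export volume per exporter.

9.75

A representative exporter's profit is π_i = q_i(94 − 2Q) − 16q_i, with Q = q_i + Σ_{j≠i} q_j.
First-order condition: 78 − 4q_i − 2Σ_{j≠i} q_j = 0.
With identical exporters, set every q_j = q: then 78 − 4q − 4q = 0, i.e. q = 78/8 = 9.75.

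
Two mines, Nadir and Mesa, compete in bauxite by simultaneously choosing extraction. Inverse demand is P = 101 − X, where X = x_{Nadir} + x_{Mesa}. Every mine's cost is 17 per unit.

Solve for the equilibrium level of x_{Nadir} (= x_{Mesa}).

Mine Nadir's profit: π = x_{Nadir}(101 − (x_{Nadir} + x_{Mesa})) − 17x_{Nadir}.
∂π/∂x_{Nadir} = 84 − 2x_{Nadir} − x_{Mesa} = 0, so x_{Nadir} = 42 − 0.5x_{Mesa}.
Setting x_{Nadir} = x_{Mesa} in the reaction function: x_{Nadir} = 42 − 0.5x_{Nadir}, so x_{Nadir} = 42 / 1.5 = 28.

28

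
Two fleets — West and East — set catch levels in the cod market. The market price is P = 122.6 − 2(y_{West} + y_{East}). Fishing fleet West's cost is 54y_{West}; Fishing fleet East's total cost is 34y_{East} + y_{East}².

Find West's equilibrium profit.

Fishing fleet West's profit: π = y_{West}(122.6 − 2(y_{West} + y_{East})) − 54y_{West}.
∂π/∂y_{West} = 68.6 − 4y_{West} − 2y_{East} = 0, so y_{West} = 17.15 − 0.5y_{East}.
For East: ∂π/∂y_{East} = 88.6 − 6y_{East} − 2y_{West} = 0 ⇒ y_{East} = 443/30 − (1/3)y_{West}.
Plugging y_{East} into West's best response: y_{West} = 17.15 − 0.5(443/30 − (1/3)y_{West}) ⇒ (5/6)y_{West} = 293/30, so y_{West} = 11.72.
Then y_{East} = 443/30 − (1/3)·11.72 = 10.86.
Price P = 122.6 − 2·22.58 = 77.44.
West's profit: (77.44 − 54)·11.72 = 274.7168.

274.7168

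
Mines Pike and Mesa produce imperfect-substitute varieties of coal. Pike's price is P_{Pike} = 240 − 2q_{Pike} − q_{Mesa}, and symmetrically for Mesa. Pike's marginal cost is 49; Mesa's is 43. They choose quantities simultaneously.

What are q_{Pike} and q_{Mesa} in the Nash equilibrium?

Mine Pike's profit: π = q_{Pike}(240 − 2q_{Pike} − q_{Mesa}) − 49q_{Pike}.
∂π/∂q_{Pike} = 191 − 4q_{Pike} − q_{Mesa} = 0 ⇒ q_{Pike} = 47.75 − 0.25q_{Mesa}.
Similarly q_{Mesa} = 49.25 − 0.25q_{Pike}.
Solving the two reaction functions simultaneously: (1 − (−0.25)(−0.25))q_{Pike} = 47.75 − 0.25·49.25, so 0.9375q_{Pike} = 35.4375 and q_{Pike} = 37.8.
Then q_{Mesa} = 49.25 − 0.25·37.8 = 39.8.

37.8, 39.8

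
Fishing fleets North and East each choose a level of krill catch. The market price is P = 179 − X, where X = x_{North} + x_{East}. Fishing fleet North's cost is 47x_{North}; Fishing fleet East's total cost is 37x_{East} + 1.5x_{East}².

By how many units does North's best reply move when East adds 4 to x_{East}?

-2

Fishing fleet North's profit: π = x_{North}(179 − (x_{North} + x_{East})) − 47x_{North}.
∂π/∂x_{North} = 132 − 2x_{North} − x_{East} = 0, so x_{North} = 66 − 0.5x_{East}.
The reaction-function slope is −0.5, so a 4-unit rise in x_{East} moves x_{North} by −0.5 × 4 = −2. North's best response falls — the actions are strategic substitutes.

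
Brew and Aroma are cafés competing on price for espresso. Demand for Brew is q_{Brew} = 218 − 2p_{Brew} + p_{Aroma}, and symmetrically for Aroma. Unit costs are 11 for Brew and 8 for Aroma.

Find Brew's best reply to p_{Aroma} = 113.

Brew's profit: π = (p_{Brew} − 11)(218 − 2p_{Brew} + p_{Aroma}).
∂π/∂p_{Brew} = 240 − 4p_{Brew} + p_{Aroma} = 0 ⇒ p_{Brew} = 60 + 0.25p_{Aroma}.
At p_{Aroma} = 113: p_{Brew} = 60 + 0.25·113 = 88.25.

88.25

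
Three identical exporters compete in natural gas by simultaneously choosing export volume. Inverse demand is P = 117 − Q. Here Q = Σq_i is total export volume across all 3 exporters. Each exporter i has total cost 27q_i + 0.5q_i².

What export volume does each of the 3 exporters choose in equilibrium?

A representative exporter's profit is π_i = q_i(117 − Q) − 27q_i − 0.5q_i², with Q = q_i + Σ_{j≠i} q_j.
First-order condition: 90 − 3q_i − Σ_{j≠i} q_j = 0.
Imposing symmetry (q_j = q for all j) turns Σ_{j≠i} q_j into 2q, so 90 = 5q and q = 18.

18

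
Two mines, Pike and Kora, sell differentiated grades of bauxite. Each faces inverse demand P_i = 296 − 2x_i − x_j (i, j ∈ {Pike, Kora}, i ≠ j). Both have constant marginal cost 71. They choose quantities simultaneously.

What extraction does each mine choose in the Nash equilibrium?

Mine Pike's profit: π = x_{Pike}(296 − 2x_{Pike} − x_{Kora}) − 71x_{Pike}.
∂π/∂x_{Pike} = 225 − 4x_{Pike} − x_{Kora} = 0 ⇒ x_{Pike} = 56.25 − 0.25x_{Kora}.
The game is symmetric, so in equilibrium x_{Kora} = x_{Pike}: the reaction function gives 1.25x_{Pike} = 56.25, hence x_{Pike} = 45.

45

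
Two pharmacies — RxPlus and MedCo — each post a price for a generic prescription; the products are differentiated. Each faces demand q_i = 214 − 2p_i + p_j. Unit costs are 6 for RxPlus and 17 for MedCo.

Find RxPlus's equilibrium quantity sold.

141.6

RxPlus's profit: π = (p_{RxPlus} − 6)(214 − 2p_{RxPlus} + p_{MedCo}).
∂π/∂p_{RxPlus} = 226 − 4p_{RxPlus} + p_{MedCo} = 0 ⇒ p_{RxPlus} = 56.5 + 0.25p_{MedCo}.
Similarly p_{MedCo} = 62 + 0.25p_{RxPlus}.
Plugging p_{MedCo} into RxPlus's best response: p_{RxPlus} = 56.5 + 0.25(62 + 0.25p_{RxPlus}) ⇒ 0.9375p_{RxPlus} = 72, so p_{RxPlus} = 76.8.
Then p_{MedCo} = 62 + 0.25·76.8 = 81.2.
q_{RxPlus} = 214 − 2·76.8 + 81.2 = 141.6.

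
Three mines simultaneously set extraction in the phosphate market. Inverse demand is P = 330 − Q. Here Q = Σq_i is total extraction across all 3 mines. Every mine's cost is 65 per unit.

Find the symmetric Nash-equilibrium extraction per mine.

A representative mine's profit is π_i = q_i(330 − Q) − 65q_i, with Q = q_i + Σ_{j≠i} q_j.
First-order condition: 265 − 2q_i − Σ_{j≠i} q_j = 0.
Imposing symmetry (q_j = q for all j) turns Σ_{j≠i} q_j into 2q, so 265 = 4q and q = 66.25.

66.25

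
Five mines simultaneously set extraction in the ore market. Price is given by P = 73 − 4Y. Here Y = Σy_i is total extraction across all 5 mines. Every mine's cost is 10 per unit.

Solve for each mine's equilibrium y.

A representative mine's profit is π_i = y_i(73 − 4Y) − 10y_i, with Y = y_i + Σ_{j≠i} y_j.
First-order condition: 63 − 8y_i − 4Σ_{j≠i} y_j = 0.
With identical mines, set every y_j = y: then 63 − 8y − 16y = 0, i.e. y = 63/24 = 2.625.

2.625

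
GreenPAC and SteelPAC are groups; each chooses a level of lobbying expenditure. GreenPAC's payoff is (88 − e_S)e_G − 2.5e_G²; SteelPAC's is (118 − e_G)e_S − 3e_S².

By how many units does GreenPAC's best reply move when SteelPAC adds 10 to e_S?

-2

Expanding GreenPAC's payoff: 88e_G − e_Se_G − 2.5e_G².
∂π/∂e_G = 88 − e_S − 5e_G = 0, so e_G = 17.6 − 0.2e_S.
The reaction-function slope is −0.2, so a 10-unit rise in e_S moves e_G by −0.2 × 10 = −2. GreenPAC's best response falls — the actions are strategic substitutes.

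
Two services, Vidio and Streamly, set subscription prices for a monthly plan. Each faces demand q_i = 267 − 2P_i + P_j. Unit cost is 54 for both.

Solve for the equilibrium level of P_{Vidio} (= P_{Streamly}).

125

Vidio's profit: π = (P_{Vidio} − 54)(267 − 2P_{Vidio} + P_{Streamly}).
∂π/∂P_{Vidio} = 375 − 4P_{Vidio} + P_{Streamly} = 0 ⇒ P_{Vidio} = 93.75 + 0.25P_{Streamly}.
By symmetry P_{Streamly} = P_{Vidio}; substituting into the reaction function, 0.75P_{Vidio} = 93.75 and P_{Vidio} = 125.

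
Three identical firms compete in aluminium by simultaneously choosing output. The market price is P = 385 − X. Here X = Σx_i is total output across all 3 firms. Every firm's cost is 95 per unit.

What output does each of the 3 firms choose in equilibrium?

72.5

A representative firm's profit is π_i = x_i(385 − X) − 95x_i, with X = x_i + Σ_{j≠i} x_j.
First-order condition: 290 − 2x_i − Σ_{j≠i} x_j = 0.
With identical firms, set every x_j = x: then 290 − 2x − 2x = 0, i.e. x = 290/4 = 72.5.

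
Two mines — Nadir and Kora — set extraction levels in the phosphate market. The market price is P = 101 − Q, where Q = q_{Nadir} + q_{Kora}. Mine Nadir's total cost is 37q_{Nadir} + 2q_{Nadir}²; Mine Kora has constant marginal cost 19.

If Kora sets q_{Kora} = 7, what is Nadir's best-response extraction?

9.5

Mine Nadir's profit: π = q_{Nadir}(101 − (q_{Nadir} + q_{Kora})) − 37q_{Nadir} − 2q_{Nadir}².
∂π/∂q_{Nadir} = 64 − 6q_{Nadir} − q_{Kora} = 0, so q_{Nadir} = 32/3 − (1/6)q_{Kora}.
At q_{Kora} = 7: q_{Nadir} = 32/3 − (1/6)·7 = 9.5.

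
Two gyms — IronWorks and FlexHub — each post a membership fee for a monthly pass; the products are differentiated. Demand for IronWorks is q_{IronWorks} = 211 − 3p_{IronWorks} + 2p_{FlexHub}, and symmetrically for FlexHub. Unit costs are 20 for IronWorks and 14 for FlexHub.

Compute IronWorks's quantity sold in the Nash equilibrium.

IronWorks's profit: π = (p_{IronWorks} − 20)(211 − 3p_{IronWorks} + 2p_{FlexHub}).
∂π/∂p_{IronWorks} = 271 − 6p_{IronWorks} + 2p_{FlexHub} = 0 ⇒ p_{IronWorks} = 271/6 + (1/3)p_{FlexHub}.
Similarly p_{FlexHub} = 253/6 + (1/3)p_{IronWorks}.
Solving the two reaction functions simultaneously: (1 − (1/3)(1/3))p_{IronWorks} = 271/6 + (1/3)·(253/6), so (8/9)p_{IronWorks} = 533/9 and p_{IronWorks} = 66.625.
Then p_{FlexHub} = 253/6 + (1/3)·66.625 = 64.375.
q_{IronWorks} = 211 − 3·66.625 + 2·64.375 = 139.875.

139.875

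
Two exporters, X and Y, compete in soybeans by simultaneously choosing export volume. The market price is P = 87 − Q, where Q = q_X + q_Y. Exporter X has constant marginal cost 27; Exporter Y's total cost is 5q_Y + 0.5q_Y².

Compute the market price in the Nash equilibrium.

Exporter X's profit: π = q_X(87 − (q_X + q_Y)) − 27q_X.
∂π/∂q_X = 60 − 2q_X − q_Y = 0, so q_X = 30 − 0.5q_Y.
For Y: ∂π/∂q_Y = 82 − 3q_Y − q_X = 0 ⇒ q_Y = 82/3 − (1/3)q_X.
Substituting the second reaction function into the first: q_X = 30 − 0.5(82/3 − (1/3)q_X), which gives (5/6)q_X = 49/3 ⇒ q_X = 19.6.
Then q_Y = 82/3 − (1/3)·19.6 = 20.8.
Equilibrium price: P = 87 − 40.4 = 46.6.

46.6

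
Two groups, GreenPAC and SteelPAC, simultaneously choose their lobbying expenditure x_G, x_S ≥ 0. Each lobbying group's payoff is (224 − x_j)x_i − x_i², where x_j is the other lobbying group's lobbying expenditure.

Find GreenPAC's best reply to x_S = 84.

GreenPAC's payoff is (224 − x_S)x_G − x_G².
∂π/∂x_G = 224 − x_S − 2x_G = 0, so x_G = 112 − 0.5x_S.
At x_S = 84: x_G = 112 − 0.5·84 = 70.

70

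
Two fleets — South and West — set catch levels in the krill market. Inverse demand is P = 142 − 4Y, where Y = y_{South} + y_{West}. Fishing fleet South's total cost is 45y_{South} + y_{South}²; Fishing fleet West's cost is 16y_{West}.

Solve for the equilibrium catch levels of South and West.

4.25, 13.625

Fishing fleet South's profit: π = y_{South}(142 − 4(y_{South} + y_{West})) − 45y_{South} − y_{South}².
∂π/∂y_{South} = 97 − 10y_{South} − 4y_{West} = 0, so y_{South} = 9.7 − 0.4y_{West}.
For West: ∂π/∂y_{West} = 126 − 8y_{West} − 4y_{South} = 0 ⇒ y_{West} = 15.75 − 0.5y_{South}.
Solving the two reaction functions simultaneously: (1 − (−0.4)(−0.5))y_{South} = 9.7 − 0.4·15.75, so 0.8y_{South} = 3.4 and y_{South} = 4.25.
Then y_{West} = 15.75 − 0.5·4.25 = 13.625.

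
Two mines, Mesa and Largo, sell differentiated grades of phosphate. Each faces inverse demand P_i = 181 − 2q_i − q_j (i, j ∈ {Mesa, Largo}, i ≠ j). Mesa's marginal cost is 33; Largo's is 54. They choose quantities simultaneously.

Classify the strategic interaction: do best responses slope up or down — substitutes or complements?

Mine Mesa's profit: π = q_{Mesa}(181 − 2q_{Mesa} − q_{Largo}) − 33q_{Mesa}.
∂π/∂q_{Mesa} = 148 − 4q_{Mesa} − q_{Largo} = 0 ⇒ q_{Mesa} = 37 − 0.25q_{Largo}.
The best-response slope dq_{Mesa}/dq_{Largo} = −0.25 < 0: the reaction function is downward-sloping, so the choices are strategic substitutes.

strategic substitutes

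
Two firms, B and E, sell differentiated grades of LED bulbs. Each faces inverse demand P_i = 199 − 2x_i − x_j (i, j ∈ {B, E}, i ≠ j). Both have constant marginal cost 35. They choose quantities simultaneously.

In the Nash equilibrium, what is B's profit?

Firm B's profit: π = x_B(199 − 2x_B − x_E) − 35x_B.
∂π/∂x_B = 164 − 4x_B − x_E = 0 ⇒ x_B = 41 − 0.25x_E.
Setting x_B = x_E in the reaction function: x_B = 41 − 0.25x_B, so x_B = 41 / 1.25 = 32.8.
P_B = 199 − 2·32.8 − 32.8 = 100.6.
Profit = (100.6 − 35)·32.8 = 2151.68.

2151.68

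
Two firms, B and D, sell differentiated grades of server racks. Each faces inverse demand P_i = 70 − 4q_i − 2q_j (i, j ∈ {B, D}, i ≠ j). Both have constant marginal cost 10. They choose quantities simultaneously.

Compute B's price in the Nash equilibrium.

Firm B's profit: π = q_B(70 − 4q_B − 2q_D) − 10q_B.
∂π/∂q_B = 60 − 8q_B − 2q_D = 0 ⇒ q_B = 7.5 − 0.25q_D.
Setting q_B = q_D in the reaction function: q_B = 7.5 − 0.25q_B, so q_B = 7.5 / 1.25 = 6.
P_B = 70 − 4·6 − 2·6 = 34.

34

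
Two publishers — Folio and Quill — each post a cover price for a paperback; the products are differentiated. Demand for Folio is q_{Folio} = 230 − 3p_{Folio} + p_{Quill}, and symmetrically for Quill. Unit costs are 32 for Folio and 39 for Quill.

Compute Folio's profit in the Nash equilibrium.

3427.32

Folio's profit: π = (p_{Folio} − 32)(230 − 3p_{Folio} + p_{Quill}).
∂π/∂p_{Folio} = 326 − 6p_{Folio} + p_{Quill} = 0 ⇒ p_{Folio} = 163/3 + (1/6)p_{Quill}.
Similarly p_{Quill} = 347/6 + (1/6)p_{Folio}.
Solving the two reaction functions simultaneously: (1 − (1/6)(1/6))p_{Folio} = 163/3 + (1/6)·(347/6), so (35/36)p_{Folio} = 2303/36 and p_{Folio} = 65.8.
Then p_{Quill} = 347/6 + (1/6)·65.8 = 68.8.
q_{Folio} = 230 − 3·65.8 + 68.8 = 101.4.
Profit = (65.8 − 32)·101.4 = 3427.32.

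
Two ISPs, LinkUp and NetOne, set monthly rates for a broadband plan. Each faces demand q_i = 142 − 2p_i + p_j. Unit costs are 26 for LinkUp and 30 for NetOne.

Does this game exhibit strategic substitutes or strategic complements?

strategic complements

LinkUp's profit: π = (p_{LinkUp} − 26)(142 − 2p_{LinkUp} + p_{NetOne}).
∂π/∂p_{LinkUp} = 194 − 4p_{LinkUp} + p_{NetOne} = 0 ⇒ p_{LinkUp} = 48.5 + 0.25p_{NetOne}.
The best-response slope dp_{LinkUp}/dp_{NetOne} = 0.25 > 0: the reaction function is upward-sloping, so the choices are strategic complements.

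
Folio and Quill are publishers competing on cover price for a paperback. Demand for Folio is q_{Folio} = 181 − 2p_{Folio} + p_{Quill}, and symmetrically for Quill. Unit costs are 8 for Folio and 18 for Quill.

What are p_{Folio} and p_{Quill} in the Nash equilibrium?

Folio's profit: π = (p_{Folio} − 8)(181 − 2p_{Folio} + p_{Quill}).
∂π/∂p_{Folio} = 197 − 4p_{Folio} + p_{Quill} = 0 ⇒ p_{Folio} = 49.25 + 0.25p_{Quill}.
Similarly p_{Quill} = 54.25 + 0.25p_{Folio}.
Substituting the second reaction function into the first: p_{Folio} = 49.25 + 0.25(54.25 + 0.25p_{Folio}), which gives 0.9375p_{Folio} = 62.8125 ⇒ p_{Folio} = 67.
Then p_{Quill} = 54.25 + 0.25·67 = 71.

67, 71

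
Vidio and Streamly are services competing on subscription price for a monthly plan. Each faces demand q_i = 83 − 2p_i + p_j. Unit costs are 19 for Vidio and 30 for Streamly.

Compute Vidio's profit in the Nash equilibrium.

Vidio's profit: π = (p_{Vidio} − 19)(83 − 2p_{Vidio} + p_{Streamly}).
∂π/∂p_{Vidio} = 121 − 4p_{Vidio} + p_{Streamly} = 0 ⇒ p_{Vidio} = 30.25 + 0.25p_{Streamly}.
Similarly p_{Streamly} = 35.75 + 0.25p_{Vidio}.
Solving the two reaction functions simultaneously: (1 − (0.25)(0.25))p_{Vidio} = 30.25 + 0.25·35.75, so 0.9375p_{Vidio} = 39.1875 and p_{Vidio} = 41.8.
Then p_{Streamly} = 35.75 + 0.25·41.8 = 46.2.
q_{Vidio} = 83 − 2·41.8 + 46.2 = 45.6.
Profit = (41.8 − 19)·45.6 = 1039.68.

1039.68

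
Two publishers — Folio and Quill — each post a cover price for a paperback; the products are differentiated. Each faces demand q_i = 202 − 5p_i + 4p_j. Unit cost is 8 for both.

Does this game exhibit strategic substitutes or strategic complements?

strategic complements

Folio's profit: π = (p_{Folio} − 8)(202 − 5p_{Folio} + 4p_{Quill}).
∂π/∂p_{Folio} = 242 − 10p_{Folio} + 4p_{Quill} = 0 ⇒ p_{Folio} = 24.2 + 0.4p_{Quill}.
The best-response slope dp_{Folio}/dp_{Quill} = 0.4 > 0: the reaction function is upward-sloping, so the choices are strategic complements.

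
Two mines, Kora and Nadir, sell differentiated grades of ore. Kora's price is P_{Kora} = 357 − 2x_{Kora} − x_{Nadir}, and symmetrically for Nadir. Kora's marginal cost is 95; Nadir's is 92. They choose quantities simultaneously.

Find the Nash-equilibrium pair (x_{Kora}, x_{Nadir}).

52.2, 53.2

Mine Kora's profit: π = x_{Kora}(357 − 2x_{Kora} − x_{Nadir}) − 95x_{Kora}.
∂π/∂x_{Kora} = 262 − 4x_{Kora} − x_{Nadir} = 0 ⇒ x_{Kora} = 65.5 − 0.25x_{Nadir}.
Similarly x_{Nadir} = 66.25 − 0.25x_{Kora}.
Solving the two reaction functions simultaneously: (1 − (−0.25)(−0.25))x_{Kora} = 65.5 − 0.25·66.25, so 0.9375x_{Kora} = 48.9375 and x_{Kora} = 52.2.
Then x_{Nadir} = 66.25 − 0.25·52.2 = 53.2.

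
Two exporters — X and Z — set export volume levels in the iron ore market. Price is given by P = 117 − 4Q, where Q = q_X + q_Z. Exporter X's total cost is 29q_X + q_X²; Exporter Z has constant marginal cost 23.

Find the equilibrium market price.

Exporter X's profit: π = q_X(117 − 4(q_X + q_Z)) − 29q_X − q_X².
∂π/∂q_X = 88 − 10q_X − 4q_Z = 0, so q_X = 8.8 − 0.4q_Z.
For Z: ∂π/∂q_Z = 94 − 8q_Z − 4q_X = 0 ⇒ q_Z = 11.75 − 0.5q_X.
Substituting the second reaction function into the first: q_X = 8.8 − 0.4(11.75 − 0.5q_X), which gives 0.8q_X = 4.1 ⇒ q_X = 5.125.
Then q_Z = 11.75 − 0.5·5.125 = 9.1875.
Equilibrium price: P = 117 − 4·14.3125 = 59.75.

59.75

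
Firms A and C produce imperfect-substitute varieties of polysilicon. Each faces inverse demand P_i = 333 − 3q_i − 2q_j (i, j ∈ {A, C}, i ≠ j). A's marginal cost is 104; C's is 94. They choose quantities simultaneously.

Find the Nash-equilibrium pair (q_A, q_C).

28, 30.5

Firm A's profit: π = q_A(333 − 3q_A − 2q_C) − 104q_A.
∂π/∂q_A = 229 − 6q_A − 2q_C = 0 ⇒ q_A = 229/6 − (1/3)q_C.
Similarly q_C = 239/6 − (1/3)q_A.
Solving the two reaction functions simultaneously: (1 − (−1/3)(−1/3))q_A = 229/6 − (1/3)·(239/6), so (8/9)q_A = 224/9 and q_A = 28.
Then q_C = 239/6 − (1/3)·28 = 30.5.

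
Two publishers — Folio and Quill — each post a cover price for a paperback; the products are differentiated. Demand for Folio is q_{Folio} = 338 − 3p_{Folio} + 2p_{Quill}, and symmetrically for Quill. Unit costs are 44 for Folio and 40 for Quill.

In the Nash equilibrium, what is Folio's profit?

15877.6875

Folio's profit: π = (p_{Folio} − 44)(338 − 3p_{Folio} + 2p_{Quill}).
∂π/∂p_{Folio} = 470 − 6p_{Folio} + 2p_{Quill} = 0 ⇒ p_{Folio} = 235/3 + (1/3)p_{Quill}.
Similarly p_{Quill} = 229/3 + (1/3)p_{Folio}.
Solving the two reaction functions simultaneously: (1 − (1/3)(1/3))p_{Folio} = 235/3 + (1/3)·(229/3), so (8/9)p_{Folio} = 934/9 and p_{Folio} = 116.75.
Then p_{Quill} = 229/3 + (1/3)·116.75 = 115.25.
q_{Folio} = 338 − 3·116.75 + 2·115.25 = 218.25.
Profit = (116.75 − 44)·218.25 = 15877.6875.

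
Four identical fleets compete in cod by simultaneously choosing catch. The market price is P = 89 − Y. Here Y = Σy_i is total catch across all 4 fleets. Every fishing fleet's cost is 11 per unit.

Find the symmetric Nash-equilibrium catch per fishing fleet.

A representative fishing fleet's profit is π_i = y_i(89 − Y) − 11y_i, with Y = y_i + Σ_{j≠i} y_j.
First-order condition: 78 − 2y_i − Σ_{j≠i} y_j = 0.
With identical fishing fleets, set every y_j = y: then 78 − 2y − 3y = 0, i.e. y = 78/5 = 15.6.

15.6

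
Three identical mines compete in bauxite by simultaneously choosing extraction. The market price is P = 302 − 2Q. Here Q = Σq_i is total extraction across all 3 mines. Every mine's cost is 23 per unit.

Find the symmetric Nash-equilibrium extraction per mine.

A representative mine's profit is π_i = q_i(302 − 2Q) − 23q_i, with Q = q_i + Σ_{j≠i} q_j.
First-order condition: 279 − 4q_i − 2Σ_{j≠i} q_j = 0.
Imposing symmetry (q_j = q for all j) turns Σ_{j≠i} q_j into 2q, so 279 = 8q and q = 34.875.

34.875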